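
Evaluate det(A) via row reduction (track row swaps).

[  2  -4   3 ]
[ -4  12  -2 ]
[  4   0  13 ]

Forward elimination:
R2 <- R2 - (-2)*R1:  [ 0  4  4 ]
R3 <- R3 - (2)*R1:  [ 0  8  7 ]
R3 <- R3 - (2)*R2:  [  0   0  -1 ]
Upper-triangular form:
[ 2  -4   3 ]
[ 0   4   4 ]
[ 0   0  -1 ]
det(A) = (-1)^0 * (2) * (4) * (-1) = -8  (0 row swaps -> sign +1)

det(A) = -8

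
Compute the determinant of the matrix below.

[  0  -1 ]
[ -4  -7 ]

Forward elimination:
R1 <-> R2   (pivot in column 1 was zero)
[ -4  -7 ]
[  0  -1 ]
Upper-triangular form:
[ -4  -7 ]
[  0  -1 ]
det(A) = (-1)^1 * (-4) * (-1) = -4  (1 row swap -> sign -1)

det(A) = -4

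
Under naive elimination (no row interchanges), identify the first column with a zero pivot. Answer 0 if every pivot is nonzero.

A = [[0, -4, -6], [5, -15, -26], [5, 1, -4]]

Naive forward elimination:
Pivot entry (1,1) is zero but row 2 has 5 in column 1 -> naive elimination stops; a row interchange (e.g. R1 <-> R2) would be required here.

first zero-pivot column = 1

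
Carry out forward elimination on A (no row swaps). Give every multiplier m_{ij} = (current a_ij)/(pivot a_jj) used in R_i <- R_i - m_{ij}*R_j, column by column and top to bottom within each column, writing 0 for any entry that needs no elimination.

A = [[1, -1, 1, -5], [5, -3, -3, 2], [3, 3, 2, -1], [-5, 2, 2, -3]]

Forward elimination:
R2 <- R2 - (5)*R1:  [  0   2  -8  27 ]
R3 <- R3 - (3)*R1:  [  0   6  -1  14 ]
R4 <- R4 - (-5)*R1:  [   0   -3    7  -28 ]
R3 <- R3 - (3)*R2:  [   0    0   23  -67 ]
R4 <- R4 - (-3/2)*R2:  [    0     0    -5  25/2 ]
R4 <- R4 - (-5/23)*R3:  [      0       0       0  -95/46 ]
Multipliers (in order of application): m_{21} = 5, m_{31} = 3, m_{41} = -5, m_{32} = 3, m_{42} = -3/2, m_{43} = -5/23

multipliers: 5, 3, -5, 3, -3/2, -5/23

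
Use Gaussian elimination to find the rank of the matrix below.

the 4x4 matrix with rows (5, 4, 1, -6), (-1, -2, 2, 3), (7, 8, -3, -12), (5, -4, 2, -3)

Row reduction:
R2 <- R2 - (-1/5)*R1:  [    0  -6/5  11/5   9/5 ]
R3 <- R3 - (7/5)*R1:  [     0   12/5  -22/5  -18/5 ]
R4 <- R4 - (1)*R1:  [  0  -8   1   3 ]
R3 <- R3 - (-2)*R2:  [ 0  0  0  0 ]
R4 <- R4 - (20/3)*R2:  [     0      0  -41/3     -9 ]
R3 <-> R4   (pivot in column 3 was zero)
[ 5     4      1   -6 ]
[ 0  -6/5   11/5  9/5 ]
[ 0     0  -41/3   -9 ]
[ 0     0      0    0 ]
Row echelon form:
[ 5     4      1   -6 ]
[ 0  -6/5   11/5  9/5 ]
[ 0     0  -41/3   -9 ]
[ 0     0      0    0 ]
Nonzero rows / pivot columns: 3

rank(A) = 3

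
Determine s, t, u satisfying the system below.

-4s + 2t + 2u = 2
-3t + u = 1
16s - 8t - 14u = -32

(2, 1, 4)

Forward elimination on [A|b]:
R3 <- R3 - (-4)*R1:  [   0    0   -6  -24 ]
Row echelon form:
[ -4   2   2  |    2 ]
[  0  -3   1  |    1 ]
[  0   0  -6  |  -24 ]
Back-substitution:
u = (-24) / -6 = 4
t = (1 - (1)*(4)) / -3 = 1
s = (2 - (2)*(1) - (2)*(4)) / -4 = 2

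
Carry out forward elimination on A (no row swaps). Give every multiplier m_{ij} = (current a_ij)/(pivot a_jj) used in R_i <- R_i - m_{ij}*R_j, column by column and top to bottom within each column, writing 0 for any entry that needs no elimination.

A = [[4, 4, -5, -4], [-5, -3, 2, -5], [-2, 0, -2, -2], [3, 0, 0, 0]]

multipliers: -5/4, -1/2, 3/4, 1, -3/2, 21/2

Forward elimination:
R2 <- R2 - (-5/4)*R1:  [     0      2  -17/4    -10 ]
R3 <- R3 - (-1/2)*R1:  [    0     2  -9/2    -4 ]
R4 <- R4 - (3/4)*R1:  [    0    -3  15/4     3 ]
R3 <- R3 - (1)*R2:  [    0     0  -1/4     6 ]
R4 <- R4 - (-3/2)*R2:  [     0      0  -21/8    -12 ]
R4 <- R4 - (21/2)*R3:  [   0    0    0  -75 ]
Multipliers (in order of application): m_{21} = -5/4, m_{31} = -1/2, m_{41} = 3/4, m_{32} = 1, m_{42} = -3/2, m_{43} = 21/2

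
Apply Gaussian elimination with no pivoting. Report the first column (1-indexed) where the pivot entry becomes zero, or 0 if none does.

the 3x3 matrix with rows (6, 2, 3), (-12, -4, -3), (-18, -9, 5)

first zero-pivot column = 2

Naive forward elimination:
R2 <- R2 - (-2)*R1:  [ 0  0  3 ]
R3 <- R3 - (-3)*R1:  [  0  -3  14 ]
Matrix at this point:
[ 6   2   3 ]
[ 0   0   3 ]
[ 0  -3  14 ]
Pivot entry (2,2) is zero but row 3 has -3 in column 2 -> naive elimination stops; a row interchange (e.g. R2 <-> R3) would be required here.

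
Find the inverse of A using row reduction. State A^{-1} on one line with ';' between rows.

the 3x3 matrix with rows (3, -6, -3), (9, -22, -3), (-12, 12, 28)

Gauss-Jordan on [A | I]:
R1 <- (1/3)*R1:  [   1   -2   -1  |  1/3    0    0 ]
R2 <- R2 - (9)*R1:  [  0  -4   6  |  -3   1   0 ]
R3 <- R3 - (-12)*R1:  [   0  -12   16  |    4    0    1 ]
R2 <- (1/-4)*R2:  [    0     1  -3/2  |   3/4  -1/4     0 ]
R1 <- R1 - (-2)*R2:  [    1     0    -4  |  11/6  -1/2     0 ]
R3 <- R3 - (-12)*R2:  [  0   0  -2  |  13  -3   1 ]
R3 <- (1/-2)*R3:  [     0      0      1  |  -13/2    3/2   -1/2 ]
R1 <- R1 - (-4)*R3:  [      1       0       0  |  -145/6    11/2      -2 ]
R2 <- R2 - (-3/2)*R3:  [    0     1     0  |    -9     2  -3/4 ]
Right block of [I | A^{-1}] is the inverse:
[ -145/6  11/2    -2 ]
[     -9     2  -3/4 ]
[  -13/2   3/2  -1/2 ]

inverse = [-145/6 11/2 -2; -9 2 -3/4; -13/2 3/2 -1/2]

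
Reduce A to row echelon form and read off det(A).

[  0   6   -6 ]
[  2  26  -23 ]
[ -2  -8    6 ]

det(A) = -12

Forward elimination:
R1 <-> R2   (pivot in column 1 was zero)
[  2  26  -23 ]
[  0   6   -6 ]
[ -2  -8    6 ]
R3 <- R3 - (-1)*R1:  [   0   18  -17 ]
R3 <- R3 - (3)*R2:  [ 0  0  1 ]
Upper-triangular form:
[ 2  26  -23 ]
[ 0   6   -6 ]
[ 0   0    1 ]
det(A) = (-1)^1 * (2) * (6) * (1) = -12  (1 row swap -> sign -1)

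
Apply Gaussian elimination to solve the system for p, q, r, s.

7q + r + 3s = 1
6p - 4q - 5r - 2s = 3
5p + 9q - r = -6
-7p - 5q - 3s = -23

Forward elimination on [A|b]:
R1 <-> R2   (pivot in column 1 was zero)
[  6  -4  -5  -2    3 ]
[  0   7   1   3    1 ]
[  5   9  -1   0   -6 ]
[ -7  -5   0  -3  -23 ]
R3 <- R3 - (5/6)*R1:  [     0   37/3   19/6    5/3  -17/2 ]
R4 <- R4 - (-7/6)*R1:  [     0  -29/3  -35/6  -16/3  -39/2 ]
R3 <- R3 - (37/21)*R2:  [       0        0    59/42   -76/21  -431/42 ]
R4 <- R4 - (-29/21)*R2:  [       0        0  -187/42   -25/21  -761/42 ]
R4 <- R4 - (-187/59)*R3:  [        0         0         0   -747/59  -2988/59 ]
Row echelon form:
[ 6  -4     -5       -2  |         3 ]
[ 0   7      1        3  |         1 ]
[ 0   0  59/42   -76/21  |   -431/42 ]
[ 0   0      0  -747/59  |  -2988/59 ]
Back-substitution:
s = (-2988/59) / (-747/59) = 4
r = (-431/42 - (-76/21)*(4)) / (59/42) = 3
q = (1 - (1)*(3) - (3)*(4)) / 7 = -2
p = (3 - (-4)*(-2) - (-5)*(3) - (-2)*(4)) / 6 = 3

(3, -2, 3, 4)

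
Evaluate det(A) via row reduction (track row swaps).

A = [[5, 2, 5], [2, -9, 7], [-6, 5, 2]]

Forward elimination:
R2 <- R2 - (2/5)*R1:  [     0  -49/5      5 ]
R3 <- R3 - (-6/5)*R1:  [    0  37/5     8 ]
R3 <- R3 - (-37/49)*R2:  [      0       0  577/49 ]
Upper-triangular form:
[ 5      2       5 ]
[ 0  -49/5       5 ]
[ 0      0  577/49 ]
det(A) = (-1)^0 * (5) * (-49/5) * (577/49) = -577  (0 row swaps -> sign +1)

det(A) = -577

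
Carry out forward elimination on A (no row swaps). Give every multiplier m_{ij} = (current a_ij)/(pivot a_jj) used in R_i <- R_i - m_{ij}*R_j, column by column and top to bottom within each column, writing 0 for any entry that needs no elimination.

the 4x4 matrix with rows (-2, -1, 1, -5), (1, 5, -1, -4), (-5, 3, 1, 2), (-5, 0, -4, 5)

Forward elimination:
R2 <- R2 - (-1/2)*R1:  [     0    9/2   -1/2  -13/2 ]
R3 <- R3 - (5/2)*R1:  [    0  11/2  -3/2  29/2 ]
R4 <- R4 - (5/2)*R1:  [     0    5/2  -13/2   35/2 ]
R3 <- R3 - (11/9)*R2:  [     0      0   -8/9  202/9 ]
R4 <- R4 - (5/9)*R2:  [     0      0  -56/9  190/9 ]
R4 <- R4 - (7)*R3:  [    0     0     0  -136 ]
Multipliers (in order of application): m_{21} = -1/2, m_{31} = 5/2, m_{41} = 5/2, m_{32} = 11/9, m_{42} = 5/9, m_{43} = 7

multipliers: -1/2, 5/2, 5/2, 11/9, 5/9, 7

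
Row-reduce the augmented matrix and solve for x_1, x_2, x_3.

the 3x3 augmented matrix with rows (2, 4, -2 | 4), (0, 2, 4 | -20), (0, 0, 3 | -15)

(-3, 0, -5)

Forward elimination on [A|b]:
Row echelon form:
[ 2  4  -2  |    4 ]
[ 0  2   4  |  -20 ]
[ 0  0   3  |  -15 ]
Back-substitution:
x_3 = (-15) / 3 = -5
x_2 = (-20 - (4)*(-5)) / 2 = 0
x_1 = (4 - (4)*(0) - (-2)*(-5)) / 2 = -3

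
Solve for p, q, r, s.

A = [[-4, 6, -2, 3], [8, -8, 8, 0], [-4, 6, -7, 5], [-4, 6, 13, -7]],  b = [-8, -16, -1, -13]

Forward elimination on [A|b]:
R2 <- R2 - (-2)*R1:  [   0    4    4    6  -32 ]
R3 <- R3 - (1)*R1:  [  0   0  -5   2   7 ]
R4 <- R4 - (1)*R1:  [   0    0   15  -10   -5 ]
R4 <- R4 - (-3)*R3:  [  0   0   0  -4  16 ]
Row echelon form:
[ -4  6  -2   3  |   -8 ]
[  0  4   4   6  |  -32 ]
[  0  0  -5   2  |    7 ]
[  0  0   0  -4  |   16 ]
Back-substitution:
s = (16) / -4 = -4
r = (7 - (2)*(-4)) / -5 = -3
q = (-32 - (4)*(-3) - (6)*(-4)) / 4 = 1
p = (-8 - (6)*(1) - (-2)*(-3) - (3)*(-4)) / -4 = 2

(2, 1, -3, -4)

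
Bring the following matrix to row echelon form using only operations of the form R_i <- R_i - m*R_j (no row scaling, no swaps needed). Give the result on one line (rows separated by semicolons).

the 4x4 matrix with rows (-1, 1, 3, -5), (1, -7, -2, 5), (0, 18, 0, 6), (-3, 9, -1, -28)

Forward elimination:
R2 <- R2 - (-1)*R1:  [  0  -6   1   0 ]
R4 <- R4 - (3)*R1:  [   0    6  -10  -13 ]
R3 <- R3 - (-3)*R2:  [ 0  0  3  6 ]
R4 <- R4 - (-1)*R2:  [   0    0   -9  -13 ]
R4 <- R4 - (-3)*R3:  [ 0  0  0  5 ]
Row echelon form:
[ -1   1  3  -5 ]
[  0  -6  1   0 ]
[  0   0  3   6 ]
[  0   0  0   5 ]

REF = [-1 1 3 -5; 0 -6 1 0; 0 0 3 6; 0 0 0 5]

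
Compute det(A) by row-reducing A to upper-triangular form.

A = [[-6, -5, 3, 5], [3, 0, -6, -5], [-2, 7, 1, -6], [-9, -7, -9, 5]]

Forward elimination:
R2 <- R2 - (-1/2)*R1:  [    0  -5/2  -9/2  -5/2 ]
R3 <- R3 - (1/3)*R1:  [     0   26/3      0  -23/3 ]
R4 <- R4 - (3/2)*R1:  [     0    1/2  -27/2   -5/2 ]
R3 <- R3 - (-52/15)*R2:  [     0      0  -78/5  -49/3 ]
R4 <- R4 - (-1/5)*R2:  [     0      0  -72/5     -3 ]
R4 <- R4 - (12/13)*R3:  [      0       0       0  157/13 ]
Upper-triangular form:
[ -6    -5      3       5 ]
[  0  -5/2   -9/2    -5/2 ]
[  0     0  -78/5   -49/3 ]
[  0     0      0  157/13 ]
det(A) = (-1)^0 * (-6) * (-5/2) * (-78/5) * (157/13) = -2826  (0 row swaps -> sign +1)

det(A) = -2826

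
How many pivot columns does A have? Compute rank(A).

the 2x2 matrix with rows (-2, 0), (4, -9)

Row reduction:
R2 <- R2 - (-2)*R1:  [  0  -9 ]
Row echelon form:
[ -2   0 ]
[  0  -9 ]
Nonzero rows / pivot columns: 2

rank(A) = 2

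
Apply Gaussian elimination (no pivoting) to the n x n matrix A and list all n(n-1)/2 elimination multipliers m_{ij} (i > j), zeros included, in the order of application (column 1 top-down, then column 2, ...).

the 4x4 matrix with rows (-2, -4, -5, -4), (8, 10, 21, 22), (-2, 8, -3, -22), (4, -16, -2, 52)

Forward elimination:
R2 <- R2 - (-4)*R1:  [  0  -6   1   6 ]
R3 <- R3 - (1)*R1:  [   0   12    2  -18 ]
R4 <- R4 - (-2)*R1:  [   0  -24  -12   44 ]
R3 <- R3 - (-2)*R2:  [  0   0   4  -6 ]
R4 <- R4 - (4)*R2:  [   0    0  -16   20 ]
R4 <- R4 - (-4)*R3:  [  0   0   0  -4 ]
Multipliers (in order of application): m_{21} = -4, m_{31} = 1, m_{41} = -2, m_{32} = -2, m_{42} = 4, m_{43} = -4

multipliers: -4, 1, -2, -2, 4, -4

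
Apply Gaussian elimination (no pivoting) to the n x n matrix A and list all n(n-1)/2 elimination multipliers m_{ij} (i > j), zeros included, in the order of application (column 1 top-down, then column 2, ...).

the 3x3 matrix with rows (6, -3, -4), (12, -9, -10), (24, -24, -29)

Forward elimination:
R2 <- R2 - (2)*R1:  [  0  -3  -2 ]
R3 <- R3 - (4)*R1:  [   0  -12  -13 ]
R3 <- R3 - (4)*R2:  [  0   0  -5 ]
Multipliers (in order of application): m_{21} = 2, m_{31} = 4, m_{32} = 4

multipliers: 2, 4, 4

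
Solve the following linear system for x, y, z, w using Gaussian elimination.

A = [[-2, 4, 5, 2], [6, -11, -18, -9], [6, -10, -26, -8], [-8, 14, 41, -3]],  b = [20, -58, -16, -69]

Forward elimination on [A|b]:
R2 <- R2 - (-3)*R1:  [  0   1  -3  -3   2 ]
R3 <- R3 - (-3)*R1:  [   0    2  -11   -2   44 ]
R4 <- R4 - (4)*R1:  [    0    -2    21   -11  -149 ]
R3 <- R3 - (2)*R2:  [  0   0  -5   4  40 ]
R4 <- R4 - (-2)*R2:  [    0     0    15   -17  -145 ]
R4 <- R4 - (-3)*R3:  [   0    0    0   -5  -25 ]
Row echelon form:
[ -2  4   5   2  |   20 ]
[  0  1  -3  -3  |    2 ]
[  0  0  -5   4  |   40 ]
[  0  0   0  -5  |  -25 ]
Back-substitution:
w = (-25) / -5 = 5
z = (40 - (4)*(5)) / -5 = -4
y = (2 - (-3)*(-4) - (-3)*(5)) / 1 = 5
x = (20 - (4)*(5) - (5)*(-4) - (2)*(5)) / -2 = -5

(-5, 5, -4, 5)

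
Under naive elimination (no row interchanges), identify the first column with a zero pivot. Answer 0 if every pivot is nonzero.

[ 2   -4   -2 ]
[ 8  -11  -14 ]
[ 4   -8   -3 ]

first zero-pivot column = 0

Naive forward elimination:
R2 <- R2 - (4)*R1:  [  0   5  -6 ]
R3 <- R3 - (2)*R1:  [ 0  0  1 ]
All pivots nonzero; naive elimination completes without hitting a zero pivot.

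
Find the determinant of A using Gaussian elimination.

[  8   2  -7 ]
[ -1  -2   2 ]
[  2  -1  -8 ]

Forward elimination:
R2 <- R2 - (-1/8)*R1:  [    0  -7/4   9/8 ]
R3 <- R3 - (1/4)*R1:  [     0   -3/2  -25/4 ]
R3 <- R3 - (6/7)*R2:  [       0        0  -101/14 ]
Upper-triangular form:
[ 8     2       -7 ]
[ 0  -7/4      9/8 ]
[ 0     0  -101/14 ]
det(A) = (-1)^0 * (8) * (-7/4) * (-101/14) = 101  (0 row swaps -> sign +1)

det(A) = 101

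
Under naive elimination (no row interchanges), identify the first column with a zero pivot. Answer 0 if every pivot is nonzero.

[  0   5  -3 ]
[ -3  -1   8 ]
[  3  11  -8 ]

Naive forward elimination:
Pivot entry (1,1) is zero but row 2 has -3 in column 1 -> naive elimination stops; a row interchange (e.g. R1 <-> R2) would be required here.

first zero-pivot column = 1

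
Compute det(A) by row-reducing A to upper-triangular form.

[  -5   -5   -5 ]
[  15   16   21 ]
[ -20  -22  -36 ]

det(A) = 20

Forward elimination:
R2 <- R2 - (-3)*R1:  [ 0  1  6 ]
R3 <- R3 - (4)*R1:  [   0   -2  -16 ]
R3 <- R3 - (-2)*R2:  [  0   0  -4 ]
Upper-triangular form:
[ -5  -5  -5 ]
[  0   1   6 ]
[  0   0  -4 ]
det(A) = (-1)^0 * (-5) * (1) * (-4) = 20  (0 row swaps -> sign +1)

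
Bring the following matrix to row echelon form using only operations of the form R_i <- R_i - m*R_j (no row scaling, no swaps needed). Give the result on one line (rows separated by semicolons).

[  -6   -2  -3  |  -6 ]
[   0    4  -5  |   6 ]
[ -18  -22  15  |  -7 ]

Forward elimination:
R3 <- R3 - (3)*R1:  [   0  -16   24   11 ]
R3 <- R3 - (-4)*R2:  [  0   0   4  35 ]
Row echelon form:
[ -6  -2  -3  |  -6 ]
[  0   4  -5  |   6 ]
[  0   0   4  |  35 ]

REF = [-6 -2 -3 -6; 0 4 -5 6; 0 0 4 35]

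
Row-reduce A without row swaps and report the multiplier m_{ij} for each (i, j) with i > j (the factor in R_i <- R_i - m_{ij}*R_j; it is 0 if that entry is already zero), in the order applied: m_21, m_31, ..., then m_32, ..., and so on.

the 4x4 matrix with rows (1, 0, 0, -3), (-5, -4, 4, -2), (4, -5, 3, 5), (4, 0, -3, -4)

multipliers: -5, 4, 4, 5/4, 0, 3/2

Forward elimination:
R2 <- R2 - (-5)*R1:  [   0   -4    4  -17 ]
R3 <- R3 - (4)*R1:  [  0  -5   3  17 ]
R4 <- R4 - (4)*R1:  [  0   0  -3   8 ]
R3 <- R3 - (5/4)*R2:  [     0      0     -2  153/4 ]
R4: entry in column 2 is already 0 -> m_{42} = 0 (no row operation needed)
R4 <- R4 - (3/2)*R3:  [      0       0       0  -395/8 ]
Multipliers (in order of application): m_{21} = -5, m_{31} = 4, m_{41} = 4, m_{32} = 5/4, m_{42} = 0, m_{43} = 3/2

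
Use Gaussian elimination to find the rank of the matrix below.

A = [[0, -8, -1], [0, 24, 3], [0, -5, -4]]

rank(A) = 2

Row reduction:
R2 <- R2 - (-3)*R1:  [ 0  0  0 ]
R3 <- R3 - (5/8)*R1:  [     0      0  -27/8 ]
R2 <-> R3   (pivot in column 3 was zero)
[ 0  -8     -1 ]
[ 0   0  -27/8 ]
[ 0   0      0 ]
Row echelon form:
[ 0  -8     -1 ]
[ 0   0  -27/8 ]
[ 0   0      0 ]
Nonzero rows / pivot columns: 2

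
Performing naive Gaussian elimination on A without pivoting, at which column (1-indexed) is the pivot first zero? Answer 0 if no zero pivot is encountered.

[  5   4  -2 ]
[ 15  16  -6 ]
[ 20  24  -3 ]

first zero-pivot column = 0

Naive forward elimination:
R2 <- R2 - (3)*R1:  [ 0  4  0 ]
R3 <- R3 - (4)*R1:  [ 0  8  5 ]
R3 <- R3 - (2)*R2:  [ 0  0  5 ]
All pivots nonzero; naive elimination completes without hitting a zero pivot.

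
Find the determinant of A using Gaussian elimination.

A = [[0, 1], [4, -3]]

Forward elimination:
R1 <-> R2   (pivot in column 1 was zero)
[ 4  -3 ]
[ 0   1 ]
Upper-triangular form:
[ 4  -3 ]
[ 0   1 ]
det(A) = (-1)^1 * (4) * (1) = -4  (1 row swap -> sign -1)

det(A) = -4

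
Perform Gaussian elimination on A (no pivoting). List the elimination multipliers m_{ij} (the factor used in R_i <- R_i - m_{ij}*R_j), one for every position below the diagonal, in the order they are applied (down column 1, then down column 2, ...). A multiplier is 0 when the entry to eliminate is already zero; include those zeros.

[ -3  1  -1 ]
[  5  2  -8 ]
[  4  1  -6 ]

Forward elimination:
R2 <- R2 - (-5/3)*R1:  [     0   11/3  -29/3 ]
R3 <- R3 - (-4/3)*R1:  [     0    7/3  -22/3 ]
R3 <- R3 - (7/11)*R2:  [      0       0  -13/11 ]
Multipliers (in order of application): m_{21} = -5/3, m_{31} = -4/3, m_{32} = 7/11

multipliers: -5/3, -4/3, 7/11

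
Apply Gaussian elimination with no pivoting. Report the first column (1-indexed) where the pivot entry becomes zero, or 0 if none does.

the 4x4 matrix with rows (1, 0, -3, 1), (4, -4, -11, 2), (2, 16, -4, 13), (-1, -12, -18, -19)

first zero-pivot column = 4

Naive forward elimination:
R2 <- R2 - (4)*R1:  [  0  -4   1  -2 ]
R3 <- R3 - (2)*R1:  [  0  16   2  11 ]
R4 <- R4 - (-1)*R1:  [   0  -12  -21  -18 ]
R3 <- R3 - (-4)*R2:  [ 0  0  6  3 ]
R4 <- R4 - (3)*R2:  [   0    0  -24  -12 ]
R4 <- R4 - (-4)*R3:  [ 0  0  0  0 ]
Matrix at this point:
[ 1   0  -3   1 ]
[ 0  -4   1  -2 ]
[ 0   0   6   3 ]
[ 0   0   0   0 ]
Pivot entry (4,4) in the last row is zero and there are no rows below to swap with -> zero pivot in column 4 (A is singular).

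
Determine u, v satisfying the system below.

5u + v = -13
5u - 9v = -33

Forward elimination on [A|b]:
R2 <- R2 - (1)*R1:  [   0  -10  -20 ]
Row echelon form:
[ 5    1  |  -13 ]
[ 0  -10  |  -20 ]
Back-substitution:
v = (-20) / -10 = 2
u = (-13 - (1)*(2)) / 5 = -3

(-3, 2)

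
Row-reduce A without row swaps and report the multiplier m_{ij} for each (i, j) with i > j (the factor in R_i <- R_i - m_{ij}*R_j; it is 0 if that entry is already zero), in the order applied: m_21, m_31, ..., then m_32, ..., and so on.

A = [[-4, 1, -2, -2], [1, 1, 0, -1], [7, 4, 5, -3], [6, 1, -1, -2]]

Forward elimination:
R2 <- R2 - (-1/4)*R1:  [    0   5/4  -1/2  -3/2 ]
R3 <- R3 - (-7/4)*R1:  [     0   23/4    3/2  -13/2 ]
R4 <- R4 - (-3/2)*R1:  [   0  5/2   -4   -5 ]
R3 <- R3 - (23/5)*R2:  [    0     0  19/5   2/5 ]
R4 <- R4 - (2)*R2:  [  0   0  -3  -2 ]
R4 <- R4 - (-15/19)*R3:  [      0       0       0  -32/19 ]
Multipliers (in order of application): m_{21} = -1/4, m_{31} = -7/4, m_{41} = -3/2, m_{32} = 23/5, m_{42} = 2, m_{43} = -15/19

multipliers: -1/4, -7/4, -3/2, 23/5, 2, -15/19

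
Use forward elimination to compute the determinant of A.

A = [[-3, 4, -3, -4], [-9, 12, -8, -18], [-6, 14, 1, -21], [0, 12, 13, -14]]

Forward elimination:
R2 <- R2 - (3)*R1:  [  0   0   1  -6 ]
R3 <- R3 - (2)*R1:  [   0    6    7  -13 ]
R2 <-> R3   (pivot in column 2 was zero)
[ -3   4  -3   -4 ]
[  0   6   7  -13 ]
[  0   0   1   -6 ]
[  0  12  13  -14 ]
R4 <- R4 - (2)*R2:  [  0   0  -1  12 ]
R4 <- R4 - (-1)*R3:  [ 0  0  0  6 ]
Upper-triangular form:
[ -3  4  -3   -4 ]
[  0  6   7  -13 ]
[  0  0   1   -6 ]
[  0  0   0    6 ]
det(A) = (-1)^1 * (-3) * (6) * (1) * (6) = 108  (1 row swap -> sign -1)

det(A) = 108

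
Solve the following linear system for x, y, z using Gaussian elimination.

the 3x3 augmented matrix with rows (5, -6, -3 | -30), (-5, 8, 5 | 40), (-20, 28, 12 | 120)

Forward elimination on [A|b]:
R2 <- R2 - (-1)*R1:  [  0   2   2  10 ]
R3 <- R3 - (-4)*R1:  [ 0  4  0  0 ]
R3 <- R3 - (2)*R2:  [   0    0   -4  -20 ]
Row echelon form:
[ 5  -6  -3  |  -30 ]
[ 0   2   2  |   10 ]
[ 0   0  -4  |  -20 ]
Back-substitution:
z = (-20) / -4 = 5
y = (10 - (2)*(5)) / 2 = 0
x = (-30 - (-6)*(0) - (-3)*(5)) / 5 = -3

(-3, 0, 5)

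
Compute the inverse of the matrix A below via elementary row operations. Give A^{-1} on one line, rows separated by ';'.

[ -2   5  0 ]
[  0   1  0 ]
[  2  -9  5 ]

inverse = [-1/2 5/2 0; 0 1 0; 1/5 4/5 1/5]

Gauss-Jordan on [A | I]:
R1 <- (1/-2)*R1:  [    1  -5/2     0  |  -1/2     0     0 ]
R3 <- R3 - (2)*R1:  [  0  -4   5  |   1   0   1 ]
R1 <- R1 - (-5/2)*R2:  [    1     0     0  |  -1/2   5/2     0 ]
R3 <- R3 - (-4)*R2:  [ 0  0  5  |  1  4  1 ]
R3 <- (1/5)*R3:  [   0    0    1  |  1/5  4/5  1/5 ]
Right block of [I | A^{-1}] is the inverse:
[ -1/2  5/2    0 ]
[    0    1    0 ]
[  1/5  4/5  1/5 ]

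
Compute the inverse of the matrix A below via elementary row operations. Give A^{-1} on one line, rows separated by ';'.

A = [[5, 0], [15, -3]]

Gauss-Jordan on [A | I]:
R1 <- (1/5)*R1:  [   1    0  |  1/5    0 ]
R2 <- R2 - (15)*R1:  [  0  -3  |  -3   1 ]
R2 <- (1/-3)*R2:  [    0     1  |     1  -1/3 ]
Right block of [I | A^{-1}] is the inverse:
[ 1/5     0 ]
[   1  -1/3 ]

inverse = [1/5 0; 1 -1/3]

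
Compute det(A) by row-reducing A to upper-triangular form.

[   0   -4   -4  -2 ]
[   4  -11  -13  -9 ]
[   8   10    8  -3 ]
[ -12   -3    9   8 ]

det(A) = 64

Forward elimination:
R1 <-> R2   (pivot in column 1 was zero)
[   4  -11  -13  -9 ]
[   0   -4   -4  -2 ]
[   8   10    8  -3 ]
[ -12   -3    9   8 ]
R3 <- R3 - (2)*R1:  [  0  32  34  15 ]
R4 <- R4 - (-3)*R1:  [   0  -36  -30  -19 ]
R3 <- R3 - (-8)*R2:  [  0   0   2  -1 ]
R4 <- R4 - (9)*R2:  [  0   0   6  -1 ]
R4 <- R4 - (3)*R3:  [ 0  0  0  2 ]
Upper-triangular form:
[ 4  -11  -13  -9 ]
[ 0   -4   -4  -2 ]
[ 0    0    2  -1 ]
[ 0    0    0   2 ]
det(A) = (-1)^1 * (4) * (-4) * (2) * (2) = 64  (1 row swap -> sign -1)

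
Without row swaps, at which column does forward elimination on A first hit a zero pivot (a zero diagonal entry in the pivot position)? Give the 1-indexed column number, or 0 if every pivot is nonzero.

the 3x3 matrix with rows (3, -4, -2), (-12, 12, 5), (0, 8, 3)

Naive forward elimination:
R2 <- R2 - (-4)*R1:  [  0  -4  -3 ]
R3 <- R3 - (-2)*R2:  [  0   0  -3 ]
All pivots nonzero; naive elimination completes without hitting a zero pivot.

first zero-pivot column = 0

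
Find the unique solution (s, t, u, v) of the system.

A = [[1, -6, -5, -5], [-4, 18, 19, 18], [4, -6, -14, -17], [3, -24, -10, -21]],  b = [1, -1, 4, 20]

(-4, 0, 1, -2)

Forward elimination on [A|b]:
R2 <- R2 - (-4)*R1:  [  0  -6  -1  -2   3 ]
R3 <- R3 - (4)*R1:  [  0  18   6   3   0 ]
R4 <- R4 - (3)*R1:  [  0  -6   5  -6  17 ]
R3 <- R3 - (-3)*R2:  [  0   0   3  -3   9 ]
R4 <- R4 - (1)*R2:  [  0   0   6  -4  14 ]
R4 <- R4 - (2)*R3:  [  0   0   0   2  -4 ]
Row echelon form:
[ 1  -6  -5  -5  |   1 ]
[ 0  -6  -1  -2  |   3 ]
[ 0   0   3  -3  |   9 ]
[ 0   0   0   2  |  -4 ]
Back-substitution:
v = (-4) / 2 = -2
u = (9 - (-3)*(-2)) / 3 = 1
t = (3 - (-1)*(1) - (-2)*(-2)) / -6 = 0
s = (1 - (-6)*(0) - (-5)*(1) - (-5)*(-2)) / 1 = -4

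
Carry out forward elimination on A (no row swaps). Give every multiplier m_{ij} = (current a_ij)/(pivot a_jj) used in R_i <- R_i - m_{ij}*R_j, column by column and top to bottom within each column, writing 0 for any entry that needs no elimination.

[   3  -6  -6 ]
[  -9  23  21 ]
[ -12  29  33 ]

multipliers: -3, -4, 1

Forward elimination:
R2 <- R2 - (-3)*R1:  [ 0  5  3 ]
R3 <- R3 - (-4)*R1:  [ 0  5  9 ]
R3 <- R3 - (1)*R2:  [ 0  0  6 ]
Multipliers (in order of application): m_{21} = -3, m_{31} = -4, m_{32} = 1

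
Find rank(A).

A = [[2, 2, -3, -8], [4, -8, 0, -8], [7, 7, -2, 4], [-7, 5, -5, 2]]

rank(A) = 4

Row reduction:
R2 <- R2 - (2)*R1:  [   0  -12    6    8 ]
R3 <- R3 - (7/2)*R1:  [    0     0  17/2    32 ]
R4 <- R4 - (-7/2)*R1:  [     0     12  -31/2    -26 ]
R4 <- R4 - (-1)*R2:  [     0      0  -19/2    -18 ]
R4 <- R4 - (-19/17)*R3:  [      0       0       0  302/17 ]
Row echelon form:
[ 2    2    -3      -8 ]
[ 0  -12     6       8 ]
[ 0    0  17/2      32 ]
[ 0    0     0  302/17 ]
Nonzero rows / pivot columns: 4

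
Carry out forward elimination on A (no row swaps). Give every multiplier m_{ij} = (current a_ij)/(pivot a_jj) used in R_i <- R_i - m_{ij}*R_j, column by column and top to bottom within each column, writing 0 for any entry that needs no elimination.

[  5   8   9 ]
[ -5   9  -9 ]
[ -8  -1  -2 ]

Forward elimination:
R2 <- R2 - (-1)*R1:  [  0  17   0 ]
R3 <- R3 - (-8/5)*R1:  [    0  59/5  62/5 ]
R3 <- R3 - (59/85)*R2:  [    0     0  62/5 ]
Multipliers (in order of application): m_{21} = -1, m_{31} = -8/5, m_{32} = 59/85

multipliers: -1, -8/5, 59/85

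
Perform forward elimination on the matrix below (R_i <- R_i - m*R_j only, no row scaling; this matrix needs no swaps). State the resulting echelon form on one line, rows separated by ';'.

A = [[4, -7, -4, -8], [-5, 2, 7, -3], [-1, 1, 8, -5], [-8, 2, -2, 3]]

REF = [4 -7 -4 -8; 0 -27/4 2 -13; 0 0 61/9 -50/9; 0 0 0 -1]

Forward elimination:
R2 <- R2 - (-5/4)*R1:  [     0  -27/4      2    -13 ]
R3 <- R3 - (-1/4)*R1:  [    0  -3/4     7    -7 ]
R4 <- R4 - (-2)*R1:  [   0  -12  -10  -13 ]
R3 <- R3 - (1/9)*R2:  [     0      0   61/9  -50/9 ]
R4 <- R4 - (16/9)*R2:  [      0       0  -122/9    91/9 ]
R4 <- R4 - (-2)*R3:  [  0   0   0  -1 ]
Row echelon form:
[ 4     -7    -4     -8 ]
[ 0  -27/4     2    -13 ]
[ 0      0  61/9  -50/9 ]
[ 0      0     0     -1 ]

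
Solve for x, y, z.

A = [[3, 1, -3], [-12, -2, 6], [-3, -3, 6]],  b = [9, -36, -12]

Forward elimination on [A|b]:
R2 <- R2 - (-4)*R1:  [  0   2  -6   0 ]
R3 <- R3 - (-1)*R1:  [  0  -2   3  -3 ]
R3 <- R3 - (-1)*R2:  [  0   0  -3  -3 ]
Row echelon form:
[ 3  1  -3  |   9 ]
[ 0  2  -6  |   0 ]
[ 0  0  -3  |  -3 ]
Back-substitution:
z = (-3) / -3 = 1
y = (0 - (-6)*(1)) / 2 = 3
x = (9 - (1)*(3) - (-3)*(1)) / 3 = 3

(3, 3, 1)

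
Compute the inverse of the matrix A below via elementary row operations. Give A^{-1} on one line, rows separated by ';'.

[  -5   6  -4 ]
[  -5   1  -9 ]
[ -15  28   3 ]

inverse = [51/25 -26/25 -2/5; 6/5 -3/5 -1/5; -1 2/5 1/5]

Gauss-Jordan on [A | I]:
R1 <- (1/-5)*R1:  [    1  -6/5   4/5  |  -1/5     0     0 ]
R2 <- R2 - (-5)*R1:  [  0  -5  -5  |  -1   1   0 ]
R3 <- R3 - (-15)*R1:  [  0  10  15  |  -3   0   1 ]
R2 <- (1/-5)*R2:  [    0     1     1  |   1/5  -1/5     0 ]
R1 <- R1 - (-6/5)*R2:  [     1      0      2  |   1/25  -6/25      0 ]
R3 <- R3 - (10)*R2:  [  0   0   5  |  -5   2   1 ]
R3 <- (1/5)*R3:  [   0    0    1  |   -1  2/5  1/5 ]
R1 <- R1 - (2)*R3:  [      1       0       0  |   51/25  -26/25    -2/5 ]
R2 <- R2 - (1)*R3:  [    0     1     0  |   6/5  -3/5  -1/5 ]
Right block of [I | A^{-1}] is the inverse:
[ 51/25  -26/25  -2/5 ]
[   6/5    -3/5  -1/5 ]
[    -1     2/5   1/5 ]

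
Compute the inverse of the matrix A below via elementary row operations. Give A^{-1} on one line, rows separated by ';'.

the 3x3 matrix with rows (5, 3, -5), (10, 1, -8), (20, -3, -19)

Gauss-Jordan on [A | I]:
R1 <- (1/5)*R1:  [   1  3/5   -1  |  1/5    0    0 ]
R2 <- R2 - (10)*R1:  [  0  -5   2  |  -2   1   0 ]
R3 <- R3 - (20)*R1:  [   0  -15    1  |   -4    0    1 ]
R2 <- (1/-5)*R2:  [    0     1  -2/5  |   2/5  -1/5     0 ]
R1 <- R1 - (3/5)*R2:  [      1       0  -19/25  |   -1/25    3/25       0 ]
R3 <- R3 - (-15)*R2:  [  0   0  -5  |   2  -3   1 ]
R3 <- (1/-5)*R3:  [    0     0     1  |  -2/5   3/5  -1/5 ]
R1 <- R1 - (-19/25)*R3:  [       1        0        0  |  -43/125   72/125  -19/125 ]
R2 <- R2 - (-2/5)*R3:  [     0      1      0  |   6/25   1/25  -2/25 ]
Right block of [I | A^{-1}] is the inverse:
[ -43/125  72/125  -19/125 ]
[    6/25    1/25    -2/25 ]
[    -2/5     3/5     -1/5 ]

inverse = [-43/125 72/125 -19/125; 6/25 1/25 -2/25; -2/5 3/5 -1/5]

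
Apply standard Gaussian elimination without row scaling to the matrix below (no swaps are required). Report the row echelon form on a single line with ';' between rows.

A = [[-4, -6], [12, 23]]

REF = [-4 -6; 0 5]

Forward elimination:
R2 <- R2 - (-3)*R1:  [ 0  5 ]
Row echelon form:
[ -4  -6 ]
[  0   5 ]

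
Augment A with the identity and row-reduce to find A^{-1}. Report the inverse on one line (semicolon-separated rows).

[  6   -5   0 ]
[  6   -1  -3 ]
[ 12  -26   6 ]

Gauss-Jordan on [A | I]:
R1 <- (1/6)*R1:  [    1  -5/6     0  |   1/6     0     0 ]
R2 <- R2 - (6)*R1:  [  0   4  -3  |  -1   1   0 ]
R3 <- R3 - (12)*R1:  [   0  -16    6  |   -2    0    1 ]
R2 <- (1/4)*R2:  [    0     1  -3/4  |  -1/4   1/4     0 ]
R1 <- R1 - (-5/6)*R2:  [     1      0   -5/8  |  -1/24   5/24      0 ]
R3 <- R3 - (-16)*R2:  [  0   0  -6  |  -6   4   1 ]
R3 <- (1/-6)*R3:  [    0     0     1  |     1  -2/3  -1/6 ]
R1 <- R1 - (-5/8)*R3:  [     1      0      0  |   7/12  -5/24  -5/48 ]
R2 <- R2 - (-3/4)*R3:  [    0     1     0  |   1/2  -1/4  -1/8 ]
Right block of [I | A^{-1}] is the inverse:
[ 7/12  -5/24  -5/48 ]
[  1/2   -1/4   -1/8 ]
[    1   -2/3   -1/6 ]

inverse = [7/12 -5/24 -5/48; 1/2 -1/4 -1/8; 1 -2/3 -1/6]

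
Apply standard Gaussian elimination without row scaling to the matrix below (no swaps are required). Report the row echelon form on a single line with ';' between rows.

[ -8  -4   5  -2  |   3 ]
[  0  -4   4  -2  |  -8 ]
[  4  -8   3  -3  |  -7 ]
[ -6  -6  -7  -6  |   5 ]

Forward elimination:
R3 <- R3 - (-1/2)*R1:  [     0    -10   11/2     -4  -11/2 ]
R4 <- R4 - (3/4)*R1:  [     0     -3  -43/4   -9/2   11/4 ]
R3 <- R3 - (5/2)*R2:  [    0     0  -9/2     1  29/2 ]
R4 <- R4 - (3/4)*R2:  [     0      0  -55/4     -3   35/4 ]
R4 <- R4 - (55/18)*R3:  [       0        0        0  -109/18   -320/9 ]
Row echelon form:
[ -8  -4     5       -2  |       3 ]
[  0  -4     4       -2  |      -8 ]
[  0   0  -9/2        1  |    29/2 ]
[  0   0     0  -109/18  |  -320/9 ]

REF = [-8 -4 5 -2 3; 0 -4 4 -2 -8; 0 0 -9/2 1 29/2; 0 0 0 -109/18 -320/9]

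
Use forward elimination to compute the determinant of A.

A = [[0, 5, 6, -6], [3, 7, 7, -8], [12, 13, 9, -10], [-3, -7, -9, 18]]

det(A) = 30

Forward elimination:
R1 <-> R2   (pivot in column 1 was zero)
[  3   7   7   -8 ]
[  0   5   6   -6 ]
[ 12  13   9  -10 ]
[ -3  -7  -9   18 ]
R3 <- R3 - (4)*R1:  [   0  -15  -19   22 ]
R4 <- R4 - (-1)*R1:  [  0   0  -2  10 ]
R3 <- R3 - (-3)*R2:  [  0   0  -1   4 ]
R4 <- R4 - (2)*R3:  [ 0  0  0  2 ]
Upper-triangular form:
[ 3  7   7  -8 ]
[ 0  5   6  -6 ]
[ 0  0  -1   4 ]
[ 0  0   0   2 ]
det(A) = (-1)^1 * (3) * (5) * (-1) * (2) = 30  (1 row swap -> sign -1)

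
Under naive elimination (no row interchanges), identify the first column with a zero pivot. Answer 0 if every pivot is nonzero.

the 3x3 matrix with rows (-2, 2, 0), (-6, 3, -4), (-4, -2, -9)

first zero-pivot column = 0

Naive forward elimination:
R2 <- R2 - (3)*R1:  [  0  -3  -4 ]
R3 <- R3 - (2)*R1:  [  0  -6  -9 ]
R3 <- R3 - (2)*R2:  [  0   0  -1 ]
All pivots nonzero; naive elimination completes without hitting a zero pivot.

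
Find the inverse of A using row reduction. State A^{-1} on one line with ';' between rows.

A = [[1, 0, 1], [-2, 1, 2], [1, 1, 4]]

Gauss-Jordan on [A | I]:
R2 <- R2 - (-2)*R1:  [ 0  1  4  |  2  1  0 ]
R3 <- R3 - (1)*R1:  [  0   1   3  |  -1   0   1 ]
R3 <- R3 - (1)*R2:  [  0   0  -1  |  -3  -1   1 ]
R3 <- (1/-1)*R3:  [  0   0   1  |   3   1  -1 ]
R1 <- R1 - (1)*R3:  [  1   0   0  |  -2  -1   1 ]
R2 <- R2 - (4)*R3:  [   0    1    0  |  -10   -3    4 ]
Right block of [I | A^{-1}] is the inverse:
[  -2  -1   1 ]
[ -10  -3   4 ]
[   3   1  -1 ]

inverse = [-2 -1 1; -10 -3 4; 3 1 -1]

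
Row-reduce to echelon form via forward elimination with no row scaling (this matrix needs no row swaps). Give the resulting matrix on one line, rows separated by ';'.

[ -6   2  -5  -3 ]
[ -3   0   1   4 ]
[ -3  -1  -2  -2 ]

Forward elimination:
R2 <- R2 - (1/2)*R1:  [    0    -1   7/2  11/2 ]
R3 <- R3 - (1/2)*R1:  [    0    -2   1/2  -1/2 ]
R3 <- R3 - (2)*R2:  [     0      0  -13/2  -23/2 ]
Row echelon form:
[ -6   2     -5     -3 ]
[  0  -1    7/2   11/2 ]
[  0   0  -13/2  -23/2 ]

REF = [-6 2 -5 -3; 0 -1 7/2 11/2; 0 0 -13/2 -23/2]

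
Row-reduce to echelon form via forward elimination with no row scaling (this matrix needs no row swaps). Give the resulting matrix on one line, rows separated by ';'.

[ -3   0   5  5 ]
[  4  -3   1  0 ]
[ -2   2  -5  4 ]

Forward elimination:
R2 <- R2 - (-4/3)*R1:  [    0    -3  23/3  20/3 ]
R3 <- R3 - (2/3)*R1:  [     0      2  -25/3    2/3 ]
R3 <- R3 - (-2/3)*R2:  [     0      0  -29/9   46/9 ]
Row echelon form:
[ -3   0      5     5 ]
[  0  -3   23/3  20/3 ]
[  0   0  -29/9  46/9 ]

REF = [-3 0 5 5; 0 -3 23/3 20/3; 0 0 -29/9 46/9]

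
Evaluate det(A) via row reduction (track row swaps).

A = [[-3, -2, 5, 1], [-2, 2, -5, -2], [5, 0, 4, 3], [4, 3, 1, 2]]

det(A) = 26

Forward elimination:
R2 <- R2 - (2/3)*R1:  [     0   10/3  -25/3   -8/3 ]
R3 <- R3 - (-5/3)*R1:  [     0  -10/3   37/3   14/3 ]
R4 <- R4 - (-4/3)*R1:  [    0   1/3  23/3  10/3 ]
R3 <- R3 - (-1)*R2:  [ 0  0  4  2 ]
R4 <- R4 - (1/10)*R2:  [    0     0  17/2  18/5 ]
R4 <- R4 - (17/8)*R3:  [      0       0       0  -13/20 ]
Upper-triangular form:
[ -3    -2      5       1 ]
[  0  10/3  -25/3    -8/3 ]
[  0     0      4       2 ]
[  0     0      0  -13/20 ]
det(A) = (-1)^0 * (-3) * (10/3) * (4) * (-13/20) = 26  (0 row swaps -> sign +1)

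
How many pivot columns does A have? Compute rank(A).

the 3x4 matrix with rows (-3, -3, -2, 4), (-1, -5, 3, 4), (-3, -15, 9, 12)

rank(A) = 2

Row reduction:
R2 <- R2 - (1/3)*R1:  [    0    -4  11/3   8/3 ]
R3 <- R3 - (1)*R1:  [   0  -12   11    8 ]
R3 <- R3 - (3)*R2:  [ 0  0  0  0 ]
Row echelon form:
[ -3  -3    -2    4 ]
[  0  -4  11/3  8/3 ]
[  0   0     0    0 ]
Nonzero rows / pivot columns: 2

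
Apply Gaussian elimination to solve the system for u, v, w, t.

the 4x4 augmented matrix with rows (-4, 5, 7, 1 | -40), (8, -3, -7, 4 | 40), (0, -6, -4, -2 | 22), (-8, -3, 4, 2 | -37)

(3, -1, -3, -2)

Forward elimination on [A|b]:
R2 <- R2 - (-2)*R1:  [   0    7    7    6  -40 ]
R4 <- R4 - (2)*R1:  [   0  -13  -10    0   43 ]
R3 <- R3 - (-6/7)*R2:  [     0      0      2   22/7  -86/7 ]
R4 <- R4 - (-13/7)*R2:  [      0       0       3    78/7  -219/7 ]
R4 <- R4 - (3/2)*R3:  [     0      0      0   45/7  -90/7 ]
Row echelon form:
[ -4  5  7     1  |    -40 ]
[  0  7  7     6  |    -40 ]
[  0  0  2  22/7  |  -86/7 ]
[  0  0  0  45/7  |  -90/7 ]
Back-substitution:
t = (-90/7) / (45/7) = -2
w = (-86/7 - (22/7)*(-2)) / 2 = -3
v = (-40 - (7)*(-3) - (6)*(-2)) / 7 = -1
u = (-40 - (5)*(-1) - (7)*(-3) - (1)*(-2)) / -4 = 3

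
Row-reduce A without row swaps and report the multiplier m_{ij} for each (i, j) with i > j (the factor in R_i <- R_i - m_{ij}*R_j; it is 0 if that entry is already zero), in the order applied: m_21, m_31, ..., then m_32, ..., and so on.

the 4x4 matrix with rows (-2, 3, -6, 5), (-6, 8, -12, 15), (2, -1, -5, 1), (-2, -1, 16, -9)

multipliers: 3, -1, 1, -2, 4, -2

Forward elimination:
R2 <- R2 - (3)*R1:  [  0  -1   6   0 ]
R3 <- R3 - (-1)*R1:  [   0    2  -11    6 ]
R4 <- R4 - (1)*R1:  [   0   -4   22  -14 ]
R3 <- R3 - (-2)*R2:  [ 0  0  1  6 ]
R4 <- R4 - (4)*R2:  [   0    0   -2  -14 ]
R4 <- R4 - (-2)*R3:  [  0   0   0  -2 ]
Multipliers (in order of application): m_{21} = 3, m_{31} = -1, m_{41} = 1, m_{32} = -2, m_{42} = 4, m_{43} = -2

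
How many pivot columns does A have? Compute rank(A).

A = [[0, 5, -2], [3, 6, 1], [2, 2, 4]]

Row reduction:
R1 <-> R2   (pivot in column 1 was zero)
[ 3  6   1 ]
[ 0  5  -2 ]
[ 2  2   4 ]
R3 <- R3 - (2/3)*R1:  [    0    -2  10/3 ]
R3 <- R3 - (-2/5)*R2:  [     0      0  38/15 ]
Row echelon form:
[ 3  6      1 ]
[ 0  5     -2 ]
[ 0  0  38/15 ]
Nonzero rows / pivot columns: 3

rank(A) = 3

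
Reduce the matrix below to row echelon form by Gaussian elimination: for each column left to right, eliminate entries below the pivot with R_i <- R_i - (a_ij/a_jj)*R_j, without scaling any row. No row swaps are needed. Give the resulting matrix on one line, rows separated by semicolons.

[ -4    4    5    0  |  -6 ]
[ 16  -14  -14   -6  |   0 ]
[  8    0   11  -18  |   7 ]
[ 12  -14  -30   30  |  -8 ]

REF = [-4 4 5 0 -6; 0 2 6 -6 -24; 0 0 -3 6 91; 0 0 0 6 -323]

Forward elimination:
R2 <- R2 - (-4)*R1:  [   0    2    6   -6  -24 ]
R3 <- R3 - (-2)*R1:  [   0    8   21  -18   -5 ]
R4 <- R4 - (-3)*R1:  [   0   -2  -15   30  -26 ]
R3 <- R3 - (4)*R2:  [  0   0  -3   6  91 ]
R4 <- R4 - (-1)*R2:  [   0    0   -9   24  -50 ]
R4 <- R4 - (3)*R3:  [    0     0     0     6  -323 ]
Row echelon form:
[ -4  4   5   0  |    -6 ]
[  0  2   6  -6  |   -24 ]
[  0  0  -3   6  |    91 ]
[  0  0   0   6  |  -323 ]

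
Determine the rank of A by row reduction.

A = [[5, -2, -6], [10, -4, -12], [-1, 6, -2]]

rank(A) = 2

Row reduction:
R2 <- R2 - (2)*R1:  [ 0  0  0 ]
R3 <- R3 - (-1/5)*R1:  [     0   28/5  -16/5 ]
R2 <-> R3   (pivot in column 2 was zero)
[ 5    -2     -6 ]
[ 0  28/5  -16/5 ]
[ 0     0      0 ]
Row echelon form:
[ 5    -2     -6 ]
[ 0  28/5  -16/5 ]
[ 0     0      0 ]
Nonzero rows / pivot columns: 2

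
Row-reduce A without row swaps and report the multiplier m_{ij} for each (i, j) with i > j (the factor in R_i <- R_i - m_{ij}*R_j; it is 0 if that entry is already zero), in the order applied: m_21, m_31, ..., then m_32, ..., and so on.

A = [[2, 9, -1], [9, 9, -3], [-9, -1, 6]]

Forward elimination:
R2 <- R2 - (9/2)*R1:  [     0  -63/2    3/2 ]
R3 <- R3 - (-9/2)*R1:  [    0  79/2   3/2 ]
R3 <- R3 - (-79/63)*R2:  [     0      0  71/21 ]
Multipliers (in order of application): m_{21} = 9/2, m_{31} = -9/2, m_{32} = -79/63

multipliers: 9/2, -9/2, -79/63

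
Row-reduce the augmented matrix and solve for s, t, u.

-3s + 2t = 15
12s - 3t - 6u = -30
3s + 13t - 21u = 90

(-5, 0, -5)

Forward elimination on [A|b]:
R2 <- R2 - (-4)*R1:  [  0   5  -6  30 ]
R3 <- R3 - (-1)*R1:  [   0   15  -21  105 ]
R3 <- R3 - (3)*R2:  [  0   0  -3  15 ]
Row echelon form:
[ -3  2   0  |  15 ]
[  0  5  -6  |  30 ]
[  0  0  -3  |  15 ]
Back-substitution:
u = (15) / -3 = -5
t = (30 - (-6)*(-5)) / 5 = 0
s = (15 - (2)*(0)) / -3 = -5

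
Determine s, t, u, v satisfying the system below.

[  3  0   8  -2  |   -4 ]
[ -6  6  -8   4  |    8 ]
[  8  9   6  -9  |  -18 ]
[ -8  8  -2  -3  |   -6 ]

Forward elimination on [A|b]:
R2 <- R2 - (-2)*R1:  [ 0  6  8  0  0 ]
R3 <- R3 - (8/3)*R1:  [     0      9  -46/3  -11/3  -22/3 ]
R4 <- R4 - (-8/3)*R1:  [     0      8   58/3  -25/3  -50/3 ]
R3 <- R3 - (3/2)*R2:  [     0      0  -82/3  -11/3  -22/3 ]
R4 <- R4 - (4/3)*R2:  [     0      0   26/3  -25/3  -50/3 ]
R4 <- R4 - (-13/41)*R3:  [         0          0          0  -1168/123  -2336/123 ]
Row echelon form:
[ 3  0      8         -2  |         -4 ]
[ 0  6      8          0  |          0 ]
[ 0  0  -82/3      -11/3  |      -22/3 ]
[ 0  0      0  -1168/123  |  -2336/123 ]
Back-substitution:
v = (-2336/123) / (-1168/123) = 2
u = (-22/3 - (-11/3)*(2)) / (-82/3) = 0
t = (0 - (8)*(0)) / 6 = 0
s = (-4 - (8)*(0) - (-2)*(2)) / 3 = 0

(0, 0, 0, 2)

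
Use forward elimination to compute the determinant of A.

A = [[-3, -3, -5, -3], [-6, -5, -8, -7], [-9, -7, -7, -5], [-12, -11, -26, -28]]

det(A) = 36

Forward elimination:
R2 <- R2 - (2)*R1:  [  0   1   2  -1 ]
R3 <- R3 - (3)*R1:  [ 0  2  8  4 ]
R4 <- R4 - (4)*R1:  [   0    1   -6  -16 ]
R3 <- R3 - (2)*R2:  [ 0  0  4  6 ]
R4 <- R4 - (1)*R2:  [   0    0   -8  -15 ]
R4 <- R4 - (-2)*R3:  [  0   0   0  -3 ]
Upper-triangular form:
[ -3  -3  -5  -3 ]
[  0   1   2  -1 ]
[  0   0   4   6 ]
[  0   0   0  -3 ]
det(A) = (-1)^0 * (-3) * (1) * (4) * (-3) = 36  (0 row swaps -> sign +1)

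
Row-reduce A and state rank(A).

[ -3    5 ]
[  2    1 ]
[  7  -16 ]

rank(A) = 2

Row reduction:
R2 <- R2 - (-2/3)*R1:  [    0  13/3 ]
R3 <- R3 - (-7/3)*R1:  [     0  -13/3 ]
R3 <- R3 - (-1)*R2:  [ 0  0 ]
Row echelon form:
[ -3     5 ]
[  0  13/3 ]
[  0     0 ]
Nonzero rows / pivot columns: 2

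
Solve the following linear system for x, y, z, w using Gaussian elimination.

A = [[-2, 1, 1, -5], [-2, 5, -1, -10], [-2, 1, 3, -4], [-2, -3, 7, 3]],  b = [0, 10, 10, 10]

Forward elimination on [A|b]:
R2 <- R2 - (1)*R1:  [  0   4  -2  -5  10 ]
R3 <- R3 - (1)*R1:  [  0   0   2   1  10 ]
R4 <- R4 - (1)*R1:  [  0  -4   6   8  10 ]
R4 <- R4 - (-1)*R2:  [  0   0   4   3  20 ]
R4 <- R4 - (2)*R3:  [ 0  0  0  1  0 ]
Row echelon form:
[ -2  1   1  -5  |   0 ]
[  0  4  -2  -5  |  10 ]
[  0  0   2   1  |  10 ]
[  0  0   0   1  |   0 ]
Back-substitution:
w = (0) / 1 = 0
z = (10 - (1)*(0)) / 2 = 5
y = (10 - (-2)*(5) - (-5)*(0)) / 4 = 5
x = (0 - (1)*(5) - (1)*(5) - (-5)*(0)) / -2 = 5

(5, 5, 5, 0)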